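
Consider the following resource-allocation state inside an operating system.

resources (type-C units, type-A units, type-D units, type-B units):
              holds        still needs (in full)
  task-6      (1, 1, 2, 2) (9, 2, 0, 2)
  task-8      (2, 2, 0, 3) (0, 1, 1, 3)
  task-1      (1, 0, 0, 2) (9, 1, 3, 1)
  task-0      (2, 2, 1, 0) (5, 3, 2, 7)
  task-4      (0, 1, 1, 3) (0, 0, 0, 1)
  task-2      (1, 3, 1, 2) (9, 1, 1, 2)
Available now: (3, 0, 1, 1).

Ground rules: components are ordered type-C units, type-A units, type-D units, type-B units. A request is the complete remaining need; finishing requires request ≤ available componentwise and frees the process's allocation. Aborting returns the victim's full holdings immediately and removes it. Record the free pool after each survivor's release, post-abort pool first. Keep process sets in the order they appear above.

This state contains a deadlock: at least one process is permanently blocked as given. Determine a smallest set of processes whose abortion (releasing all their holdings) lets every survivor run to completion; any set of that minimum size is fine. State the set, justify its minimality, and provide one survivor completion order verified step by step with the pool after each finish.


Abort task-6 and task-1.
Key observation: task-2 had no path to completion before; after the abort of task-6 and task-1 ((2, 1, 2, 4) returned), step 4 is where it fits.
No one abort is enough; case by case: task-6 alone leaves task-1 blocked (short on type-C units); task-8 alone leaves task-6 blocked (short on type-C units); task-1 alone leaves task-6 blocked (short on type-C units); task-0 alone leaves task-6 blocked (short on type-C units); task-4 alone leaves task-6 blocked (short on type-C units); task-2 alone leaves task-6 blocked (short on type-C units).
The survivors complete as task-8, task-0, task-4, task-2. Check, step by step (starting from the post-abort pool):
  pool = (5, 1, 3, 5)
  run task-8 (needs (0, 1, 1, 3), free (5, 1, 3, 5)); after release of (2, 2, 0, 3) the pool is (7, 3, 3, 8)
  run task-0 (needs (5, 3, 2, 7), free (7, 3, 3, 8)); after release of (2, 2, 1, 0) the pool is (9, 5, 4, 8)
  run task-4 (needs (0, 0, 0, 1), free (9, 5, 4, 8)); after release of (0, 1, 1, 3) the pool is (9, 6, 5, 11)
  run task-2 (needs (9, 1, 1, 2), free (9, 6, 5, 11)); after release of (1, 3, 1, 2) the pool is (10, 9, 6, 13)


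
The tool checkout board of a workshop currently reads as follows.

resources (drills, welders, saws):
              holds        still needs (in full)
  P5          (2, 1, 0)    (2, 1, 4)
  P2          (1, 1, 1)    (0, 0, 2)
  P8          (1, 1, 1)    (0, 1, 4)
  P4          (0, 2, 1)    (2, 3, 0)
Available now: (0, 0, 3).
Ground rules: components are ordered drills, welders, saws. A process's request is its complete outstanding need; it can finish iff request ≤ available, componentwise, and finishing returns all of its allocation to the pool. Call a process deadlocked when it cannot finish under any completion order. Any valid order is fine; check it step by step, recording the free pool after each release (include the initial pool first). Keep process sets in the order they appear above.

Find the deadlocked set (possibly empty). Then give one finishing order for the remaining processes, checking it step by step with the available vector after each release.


No process is deadlocked.
Key observation: no deadlock: P2 fits now, and the freed resources carry the rest through.
The rest can finish in the order P2, P8, P5, P4. Walking it through:
  pool = (0, 0, 3)
  P2: need (0, 0, 2) fits (0, 0, 3); releases (1, 1, 1), pool now (1, 1, 4)
  P8: need (0, 1, 4) fits (1, 1, 4); releases (1, 1, 1), pool now (2, 2, 5)
  P5: need (2, 1, 4) fits (2, 2, 5); releases (2, 1, 0), pool now (4, 3, 5)
  P4: need (2, 3, 0) fits (4, 3, 5); releases (0, 2, 1), pool now (4, 5, 6)


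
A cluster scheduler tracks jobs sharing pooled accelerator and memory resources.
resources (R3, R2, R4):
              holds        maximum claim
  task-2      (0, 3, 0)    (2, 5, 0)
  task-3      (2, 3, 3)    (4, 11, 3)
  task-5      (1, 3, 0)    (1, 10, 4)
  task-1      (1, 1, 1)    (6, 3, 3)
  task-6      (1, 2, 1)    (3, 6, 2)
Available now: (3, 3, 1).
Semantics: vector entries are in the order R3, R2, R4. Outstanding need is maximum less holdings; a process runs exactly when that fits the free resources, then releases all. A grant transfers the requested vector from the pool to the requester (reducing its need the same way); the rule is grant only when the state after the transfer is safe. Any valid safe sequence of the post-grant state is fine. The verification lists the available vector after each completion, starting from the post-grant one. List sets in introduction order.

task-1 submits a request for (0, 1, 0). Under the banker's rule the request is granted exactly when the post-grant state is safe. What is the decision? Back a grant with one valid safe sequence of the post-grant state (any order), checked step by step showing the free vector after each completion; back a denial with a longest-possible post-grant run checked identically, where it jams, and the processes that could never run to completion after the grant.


DENY — the pretend-granted state is unsafe.
Key observation: after task-2, task-6 the pool peaks at (4, 7, 2), and each blocked process is short somewhere: task-3 on R2; task-5 on R4; task-1 on R3.
On the post-grant state, task-2, task-6 is a maximal run — nothing extends it. Check, step by step:
  pool = (3, 2, 1)
  task-2: need (2, 2, 0) fits (3, 2, 1); releases (0, 3, 0), pool now (3, 5, 1)
  task-6: need (2, 4, 1) fits (3, 5, 1); releases (1, 2, 1), pool now (4, 7, 2)
  task-3 still needs (2, 8, 0) but only (4, 7, 2) is free — short on R2
  task-5 still needs (0, 7, 4) but only (4, 7, 2) is free — short on R4
  task-1 still needs (5, 1, 2) but only (4, 7, 2) is free — short on R3
Post-grant, the permanently blocked set is task-3, task-5 and task-1.


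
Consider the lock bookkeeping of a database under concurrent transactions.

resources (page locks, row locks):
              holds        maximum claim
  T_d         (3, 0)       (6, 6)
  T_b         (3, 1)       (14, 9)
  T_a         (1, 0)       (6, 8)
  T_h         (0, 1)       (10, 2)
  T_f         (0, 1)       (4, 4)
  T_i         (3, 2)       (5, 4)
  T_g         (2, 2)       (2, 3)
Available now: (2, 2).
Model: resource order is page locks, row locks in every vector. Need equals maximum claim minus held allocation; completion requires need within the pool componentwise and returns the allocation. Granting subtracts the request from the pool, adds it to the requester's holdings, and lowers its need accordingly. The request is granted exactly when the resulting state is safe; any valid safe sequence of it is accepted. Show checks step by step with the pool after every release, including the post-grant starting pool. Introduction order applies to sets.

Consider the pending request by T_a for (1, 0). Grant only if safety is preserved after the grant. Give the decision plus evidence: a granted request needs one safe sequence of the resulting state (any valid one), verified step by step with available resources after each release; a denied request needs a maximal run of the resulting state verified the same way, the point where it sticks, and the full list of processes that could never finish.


DENY — the pretend-granted state is unsafe.
Key observation: after T_g, T_i, T_d, T_f the pool peaks at (9, 7), and each blocked process is short somewhere: T_b on page locks, row locks; T_a on row locks; T_h on page locks.
After a pretend grant, a maximal execution: T_g, T_i, T_d, T_f — then nothing else fits. Verifying each step:
  pool = (1, 2)
  T_g: need (0, 1) fits (1, 2); releases (2, 2), pool now (3, 4)
  T_i: need (2, 2) fits (3, 4); releases (3, 2), pool now (6, 6)
  T_d: need (3, 6) fits (6, 6); releases (3, 0), pool now (9, 6)
  T_f: need (4, 3) fits (9, 6); releases (0, 1), pool now (9, 7)
  blocked: T_b wants (11, 8), pool (9, 7) — not enough page locks and row locks
  blocked: T_a wants (4, 8), pool (9, 7) — not enough row locks
  blocked: T_h wants (10, 1), pool (9, 7) — not enough page locks
Post-grant, the permanently blocked set is T_b, T_a and T_h.


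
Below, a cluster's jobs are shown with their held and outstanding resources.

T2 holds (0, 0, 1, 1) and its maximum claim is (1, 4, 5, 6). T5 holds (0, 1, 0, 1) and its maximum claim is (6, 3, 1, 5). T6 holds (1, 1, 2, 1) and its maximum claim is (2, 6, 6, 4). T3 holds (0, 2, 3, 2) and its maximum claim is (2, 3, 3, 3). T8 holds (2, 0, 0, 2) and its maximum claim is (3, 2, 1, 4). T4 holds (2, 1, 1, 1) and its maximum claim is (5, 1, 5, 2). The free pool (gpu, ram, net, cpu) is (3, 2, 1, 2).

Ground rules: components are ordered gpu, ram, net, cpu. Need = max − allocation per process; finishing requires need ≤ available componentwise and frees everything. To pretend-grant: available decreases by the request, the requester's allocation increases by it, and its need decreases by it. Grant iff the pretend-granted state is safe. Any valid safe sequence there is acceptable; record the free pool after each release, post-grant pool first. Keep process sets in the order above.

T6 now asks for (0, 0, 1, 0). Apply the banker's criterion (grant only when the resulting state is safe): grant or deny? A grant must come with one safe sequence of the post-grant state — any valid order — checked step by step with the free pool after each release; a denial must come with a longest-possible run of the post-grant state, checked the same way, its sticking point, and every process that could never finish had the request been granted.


DENY — the pretend-granted state is unsafe.
Key observation: after T3, T8 the pool peaks at (5, 4, 3, 6), and each blocked process is short somewhere: T2 on net; T5 on gpu; T6 on ram; T4 on net.
Pretend the grant happened; the run T3, T8 goes as far as possible. Walking it through:
  pool = (3, 2, 0, 2)
  T3 needs (2, 1, 0, 1) <= (3, 2, 0, 2) -> finishes; pool += (0, 2, 3, 2) = (3, 4, 3, 4)
  T8 needs (1, 2, 1, 2) <= (3, 4, 3, 4) -> finishes; pool += (2, 0, 0, 2) = (5, 4, 3, 6)
  T2 cannot run: need (1, 4, 4, 5) vs free (5, 4, 3, 6) (insufficient net)
  T5 cannot run: need (6, 2, 1, 4) vs free (5, 4, 3, 6) (insufficient gpu)
  T6 cannot run: need (1, 5, 3, 3) vs free (5, 4, 3, 6) (insufficient ram)
  T4 cannot run: need (3, 0, 4, 1) vs free (5, 4, 3, 6) (insufficient net)
Had the request been granted, T2, T5, T6 and T4 could never finish.


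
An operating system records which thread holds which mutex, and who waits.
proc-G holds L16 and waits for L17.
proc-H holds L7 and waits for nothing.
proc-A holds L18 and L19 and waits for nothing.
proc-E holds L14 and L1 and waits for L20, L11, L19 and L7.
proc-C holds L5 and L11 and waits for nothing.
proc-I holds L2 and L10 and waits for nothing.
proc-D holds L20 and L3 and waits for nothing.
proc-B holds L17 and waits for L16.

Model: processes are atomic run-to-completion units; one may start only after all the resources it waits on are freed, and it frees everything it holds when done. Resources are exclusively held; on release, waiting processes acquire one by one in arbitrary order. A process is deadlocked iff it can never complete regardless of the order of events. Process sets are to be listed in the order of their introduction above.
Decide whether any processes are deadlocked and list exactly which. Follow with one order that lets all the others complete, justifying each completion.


The deadlocked set is proc-G and proc-B.
Key observation: the wait chain closes on itself along proc-G -> proc-B -> proc-G; no other process is dragged down with it.
A valid finishing order for the others: proc-C, proc-H, proc-I, proc-D, proc-A, proc-E.
Step-by-step check:
  run proc-C (it waits on nothing); releases L5 and L11
  run proc-H (it waits on nothing); releases L7
  run proc-I (it waits on nothing); releases L2 and L10
  run proc-D (it waits on nothing); releases L20 and L3
  run proc-A (it waits on nothing); releases L18 and L19
  run proc-E (all its waits — L20, L11, L19 and L7 — are resolved); releases L14 and L1


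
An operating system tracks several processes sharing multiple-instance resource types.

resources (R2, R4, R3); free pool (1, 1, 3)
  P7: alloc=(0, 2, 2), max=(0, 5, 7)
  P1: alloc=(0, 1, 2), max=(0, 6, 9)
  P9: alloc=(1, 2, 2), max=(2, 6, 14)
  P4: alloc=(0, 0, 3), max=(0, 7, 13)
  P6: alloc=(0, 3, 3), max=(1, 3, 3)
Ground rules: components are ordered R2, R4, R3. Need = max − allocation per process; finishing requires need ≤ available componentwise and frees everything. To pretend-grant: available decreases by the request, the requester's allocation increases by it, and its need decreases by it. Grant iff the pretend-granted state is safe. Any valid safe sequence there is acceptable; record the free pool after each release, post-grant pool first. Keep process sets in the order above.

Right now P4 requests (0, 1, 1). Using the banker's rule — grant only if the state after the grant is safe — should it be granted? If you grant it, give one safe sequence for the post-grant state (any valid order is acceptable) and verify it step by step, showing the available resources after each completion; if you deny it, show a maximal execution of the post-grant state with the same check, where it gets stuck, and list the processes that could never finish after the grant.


GRANT: granting preserves safety; a valid post-grant sequence is P6, P7, P1, P4, P9.
Key observation: post-grant, (1, 0, 2) remains, and an order beginning with P6 completes everyone.
Check on the post-grant state, step by step:
  pool = (1, 0, 2)
  P6: need (1, 0, 0) fits (1, 0, 2); releases (0, 3, 3), pool now (1, 3, 5)
  P7: need (0, 3, 5) fits (1, 3, 5); releases (0, 2, 2), pool now (1, 5, 7)
  P1: need (0, 5, 7) fits (1, 5, 7); releases (0, 1, 2), pool now (1, 6, 9)
  P4: need (0, 6, 9) fits (1, 6, 9); releases (0, 1, 4), pool now (1, 7, 13)
  P9: need (1, 4, 12) fits (1, 7, 13); releases (1, 2, 2), pool now (2, 9, 15)


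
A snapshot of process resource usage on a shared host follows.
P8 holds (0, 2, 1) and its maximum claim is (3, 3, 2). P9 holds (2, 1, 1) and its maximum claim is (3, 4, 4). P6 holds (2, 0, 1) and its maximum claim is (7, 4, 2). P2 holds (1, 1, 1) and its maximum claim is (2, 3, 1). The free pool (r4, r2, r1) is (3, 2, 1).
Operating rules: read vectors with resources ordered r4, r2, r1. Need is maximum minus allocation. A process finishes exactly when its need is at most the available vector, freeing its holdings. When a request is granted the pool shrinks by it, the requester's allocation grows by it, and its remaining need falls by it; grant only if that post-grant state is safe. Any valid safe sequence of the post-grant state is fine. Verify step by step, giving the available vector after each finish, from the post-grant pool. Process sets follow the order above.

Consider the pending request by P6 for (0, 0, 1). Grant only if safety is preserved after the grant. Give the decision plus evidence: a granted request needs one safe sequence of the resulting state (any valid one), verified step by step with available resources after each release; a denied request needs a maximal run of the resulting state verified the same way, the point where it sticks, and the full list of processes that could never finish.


DENY — the pretend-granted state is unsafe.
Key observation: after P2, P8 the pool peaks at (4, 5, 2), and each blocked process is short somewhere: P9 on r1; P6 on r4.
On the post-grant state, P2, P8 is a maximal run — nothing extends it. Walking it through:
  pool = (3, 2, 0)
  run P2 (needs (1, 2, 0), free (3, 2, 0)); after release of (1, 1, 1) the pool is (4, 3, 1)
  run P8 (needs (3, 1, 1), free (4, 3, 1)); after release of (0, 2, 1) the pool is (4, 5, 2)
  blocked: P9 wants (1, 3, 3), pool (4, 5, 2) — not enough r1
  blocked: P6 wants (5, 4, 0), pool (4, 5, 2) — not enough r4
Processes that could never finish after the grant: P9 and P6.


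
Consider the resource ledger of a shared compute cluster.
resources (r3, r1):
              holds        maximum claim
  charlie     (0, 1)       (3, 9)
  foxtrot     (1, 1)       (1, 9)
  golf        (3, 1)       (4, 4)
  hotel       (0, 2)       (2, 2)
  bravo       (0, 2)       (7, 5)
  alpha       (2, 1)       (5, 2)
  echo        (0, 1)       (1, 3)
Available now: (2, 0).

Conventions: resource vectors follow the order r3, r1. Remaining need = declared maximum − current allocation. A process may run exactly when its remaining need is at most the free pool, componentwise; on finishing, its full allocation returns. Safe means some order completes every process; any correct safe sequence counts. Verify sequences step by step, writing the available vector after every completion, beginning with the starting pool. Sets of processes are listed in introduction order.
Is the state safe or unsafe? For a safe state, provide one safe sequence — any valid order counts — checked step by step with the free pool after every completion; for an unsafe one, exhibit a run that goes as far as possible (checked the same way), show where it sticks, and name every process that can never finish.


The state is UNSAFE.
Key observation: even finishing hotel, echo, golf, alpha, bravo leaves just (7, 7) free — too little r1 for any of the remaining processes.
Going as far as possible: hotel, echo, golf, alpha, bravo; after that, nothing fits. Walking it through:
  pool = (2, 0)
  hotel: need (2, 0) fits (2, 0); releases (0, 2), pool now (2, 2)
  echo: need (1, 2) fits (2, 2); releases (0, 1), pool now (2, 3)
  golf: need (1, 3) fits (2, 3); releases (3, 1), pool now (5, 4)
  alpha: need (3, 1) fits (5, 4); releases (2, 1), pool now (7, 5)
  bravo: need (7, 3) fits (7, 5); releases (0, 2), pool now (7, 7)
  blocked: charlie wants (3, 8), pool (7, 7) — not enough r1
  blocked: foxtrot wants (0, 8), pool (7, 7) — not enough r1
Permanently blocked: charlie and foxtrot.


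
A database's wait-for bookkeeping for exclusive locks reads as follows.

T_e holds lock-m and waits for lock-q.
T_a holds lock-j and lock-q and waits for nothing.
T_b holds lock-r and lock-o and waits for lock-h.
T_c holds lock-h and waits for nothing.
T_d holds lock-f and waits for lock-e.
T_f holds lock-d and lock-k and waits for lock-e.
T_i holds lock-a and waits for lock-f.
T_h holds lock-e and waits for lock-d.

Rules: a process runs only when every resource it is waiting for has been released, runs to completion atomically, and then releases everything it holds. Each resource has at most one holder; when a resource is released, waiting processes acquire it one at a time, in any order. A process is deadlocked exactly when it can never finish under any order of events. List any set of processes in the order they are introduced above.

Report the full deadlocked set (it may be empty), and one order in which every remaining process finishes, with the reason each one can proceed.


The deadlocked set is T_d, T_f, T_i and T_h.
Key observation: the wait chain closes on itself along T_h -> T_f -> T_h; T_d and T_i wait into the deadlock from upstream.
One completion order for the rest: T_c, T_b, T_a, T_e.
Check, step by step:
  T_c waits on nothing -> runs at once and releases lock-h
  T_b: everything it awaited (lock-h) is free; runs, freeing lock-r and lock-o
  T_a waits on nothing -> runs at once and releases lock-j and lock-q
  T_e: everything it awaited (lock-q) is free; runs, freeing lock-m


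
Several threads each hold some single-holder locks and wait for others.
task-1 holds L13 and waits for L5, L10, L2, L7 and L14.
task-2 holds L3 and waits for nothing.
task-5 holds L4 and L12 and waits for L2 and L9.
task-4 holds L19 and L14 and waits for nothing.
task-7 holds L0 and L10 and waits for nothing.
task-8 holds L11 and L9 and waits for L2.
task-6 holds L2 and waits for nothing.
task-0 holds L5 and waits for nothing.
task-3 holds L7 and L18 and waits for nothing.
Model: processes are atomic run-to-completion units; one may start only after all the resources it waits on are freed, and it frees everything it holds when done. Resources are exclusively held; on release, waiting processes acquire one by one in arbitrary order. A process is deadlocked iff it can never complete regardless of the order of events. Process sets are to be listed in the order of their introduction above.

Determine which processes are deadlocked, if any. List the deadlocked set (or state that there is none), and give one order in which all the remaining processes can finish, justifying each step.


Nothing here is deadlocked.
Key observation: the wait graph is acyclic; completion cascades from the unblocked processes through everyone else.
The rest can finish in the order task-3, task-6, task-8, task-7, task-5, task-4, task-0, task-1, task-2.
Step-by-step check:
  run task-3 (it waits on nothing); releases L7 and L18
  run task-6 (it waits on nothing); releases L2
  run task-8 (all its waits — L2 — are resolved); releases L11 and L9
  run task-7 (it waits on nothing); releases L0 and L10
  run task-5 (all its waits — L2 and L9 — are resolved); releases L4 and L12
  run task-4 (it waits on nothing); releases L19 and L14
  run task-0 (it waits on nothing); releases L5
  run task-1 (all its waits — L5, L10, L2, L7 and L14 — are resolved); releases L13
  run task-2 (it waits on nothing); releases L3


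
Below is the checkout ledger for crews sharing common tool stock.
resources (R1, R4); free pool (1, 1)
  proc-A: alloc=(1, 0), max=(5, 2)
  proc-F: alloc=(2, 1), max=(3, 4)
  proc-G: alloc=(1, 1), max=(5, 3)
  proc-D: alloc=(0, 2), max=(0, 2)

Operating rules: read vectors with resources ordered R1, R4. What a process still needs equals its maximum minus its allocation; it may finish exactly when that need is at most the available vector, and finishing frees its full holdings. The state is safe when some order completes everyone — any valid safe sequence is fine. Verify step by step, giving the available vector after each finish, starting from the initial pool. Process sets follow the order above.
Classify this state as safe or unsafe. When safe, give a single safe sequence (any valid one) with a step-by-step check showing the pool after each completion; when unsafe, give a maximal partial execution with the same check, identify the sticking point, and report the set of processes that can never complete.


The state is UNSAFE.
Key observation: proc-D, proc-F can finish, but then (3, 4) is all there is, and the blocked group's R1 demands exceed it.
A maximal execution: proc-D, proc-F — then nothing else fits. Step-by-step check:
  pool = (1, 1)
  run proc-D (needs (0, 0), free (1, 1)); after release of (0, 2) the pool is (1, 3)
  run proc-F (needs (1, 3), free (1, 3)); after release of (2, 1) the pool is (3, 4)
  proc-A still needs (4, 2) but only (3, 4) is free — short on R1
  proc-G still needs (4, 2) but only (3, 4) is free — short on R1
Permanently blocked: proc-A and proc-G.


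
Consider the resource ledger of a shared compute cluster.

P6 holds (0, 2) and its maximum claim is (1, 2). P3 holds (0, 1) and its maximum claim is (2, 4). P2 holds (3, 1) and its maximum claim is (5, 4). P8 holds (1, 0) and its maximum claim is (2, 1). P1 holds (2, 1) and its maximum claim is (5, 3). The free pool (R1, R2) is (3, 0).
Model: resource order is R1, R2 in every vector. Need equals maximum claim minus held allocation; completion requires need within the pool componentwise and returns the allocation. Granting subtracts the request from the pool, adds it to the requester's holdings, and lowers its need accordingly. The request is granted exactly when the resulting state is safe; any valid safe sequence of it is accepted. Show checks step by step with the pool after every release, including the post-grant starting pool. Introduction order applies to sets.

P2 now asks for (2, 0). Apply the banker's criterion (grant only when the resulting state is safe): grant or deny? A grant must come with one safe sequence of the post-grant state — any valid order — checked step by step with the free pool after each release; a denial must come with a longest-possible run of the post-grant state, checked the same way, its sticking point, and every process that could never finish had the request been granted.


DENY: after the grant no complete ordering would exist.
Key observation: after P6, P8 the pool peaks at (2, 2), and each blocked process is short somewhere: P3 on R2; P2 on R2; P1 on R1.
On the post-grant state, P6, P8 is a maximal run — nothing extends it. Verifying each step:
  pool = (1, 0)
  run P6 (needs (1, 0), free (1, 0)); after release of (0, 2) the pool is (1, 2)
  run P8 (needs (1, 1), free (1, 2)); after release of (1, 0) the pool is (2, 2)
  blocked: P3 wants (2, 3), pool (2, 2) — not enough R2
  blocked: P2 wants (0, 3), pool (2, 2) — not enough R2
  blocked: P1 wants (3, 2), pool (2, 2) — not enough R1
Had the request been granted, P3, P2 and P1 could never finish.


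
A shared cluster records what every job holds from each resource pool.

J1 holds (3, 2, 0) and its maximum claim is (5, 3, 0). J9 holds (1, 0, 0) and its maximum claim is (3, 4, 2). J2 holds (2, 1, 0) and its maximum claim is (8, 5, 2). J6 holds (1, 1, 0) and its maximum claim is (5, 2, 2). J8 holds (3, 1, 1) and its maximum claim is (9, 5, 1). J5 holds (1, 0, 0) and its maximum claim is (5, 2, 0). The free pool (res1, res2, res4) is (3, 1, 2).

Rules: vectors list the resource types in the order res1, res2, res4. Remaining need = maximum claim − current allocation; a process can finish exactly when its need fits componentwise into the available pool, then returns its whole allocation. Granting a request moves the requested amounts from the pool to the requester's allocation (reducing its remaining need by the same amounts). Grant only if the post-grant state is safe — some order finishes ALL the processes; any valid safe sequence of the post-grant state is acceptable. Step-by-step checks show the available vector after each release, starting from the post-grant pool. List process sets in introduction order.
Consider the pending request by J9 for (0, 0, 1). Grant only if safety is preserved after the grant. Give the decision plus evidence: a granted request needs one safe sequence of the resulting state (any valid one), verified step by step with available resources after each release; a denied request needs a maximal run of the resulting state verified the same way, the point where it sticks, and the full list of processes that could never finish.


DENY: after the grant no complete ordering would exist.
Key observation: after J1, J5 the pool peaks at (7, 3, 1), and each blocked process is short somewhere: J9 on res2; J2 on res2, res4; J6 on res4; J8 on res2.
Pretend the grant happened; the run J1, J5 goes as far as possible. Walking it through:
  pool = (3, 1, 1)
  run J1 (needs (2, 1, 0), free (3, 1, 1)); after release of (3, 2, 0) the pool is (6, 3, 1)
  run J5 (needs (4, 2, 0), free (6, 3, 1)); after release of (1, 0, 0) the pool is (7, 3, 1)
  J9 cannot run: need (2, 4, 1) vs free (7, 3, 1) (insufficient res2)
  J2 cannot run: need (6, 4, 2) vs free (7, 3, 1) (insufficient res2 and res4)
  J6 cannot run: need (4, 1, 2) vs free (7, 3, 1) (insufficient res4)
  J8 cannot run: need (6, 4, 0) vs free (7, 3, 1) (insufficient res2)
Had the request been granted, J9, J2, J6 and J8 could never finish.


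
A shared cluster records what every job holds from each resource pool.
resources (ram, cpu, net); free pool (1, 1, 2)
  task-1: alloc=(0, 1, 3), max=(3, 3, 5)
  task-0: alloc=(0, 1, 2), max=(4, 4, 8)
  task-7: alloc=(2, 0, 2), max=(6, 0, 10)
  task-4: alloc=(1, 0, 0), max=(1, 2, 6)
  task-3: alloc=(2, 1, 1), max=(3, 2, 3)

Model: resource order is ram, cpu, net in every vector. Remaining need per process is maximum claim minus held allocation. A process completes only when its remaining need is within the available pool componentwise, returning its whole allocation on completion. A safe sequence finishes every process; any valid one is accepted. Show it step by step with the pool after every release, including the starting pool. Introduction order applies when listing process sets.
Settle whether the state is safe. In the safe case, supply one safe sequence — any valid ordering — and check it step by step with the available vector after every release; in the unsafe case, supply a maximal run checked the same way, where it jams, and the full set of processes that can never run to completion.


SAFE, for example via the order task-3, task-1, task-4, task-0, task-7.
Key observation: task-3 is the earliest step where a requested resource binds exactly: need (1, 1, 2), pool (1, 1, 2) at its turn.
Step-by-step check:
  pool = (1, 1, 2)
  task-3 needs (1, 1, 2) <= (1, 1, 2) -> finishes; pool += (2, 1, 1) = (3, 2, 3)
  task-1 needs (3, 2, 2) <= (3, 2, 3) -> finishes; pool += (0, 1, 3) = (3, 3, 6)
  task-4 needs (0, 2, 6) <= (3, 3, 6) -> finishes; pool += (1, 0, 0) = (4, 3, 6)
  task-0 needs (4, 3, 6) <= (4, 3, 6) -> finishes; pool += (0, 1, 2) = (4, 4, 8)
  task-7 needs (4, 0, 8) <= (4, 4, 8) -> finishes; pool += (2, 0, 2) = (6, 4, 10)


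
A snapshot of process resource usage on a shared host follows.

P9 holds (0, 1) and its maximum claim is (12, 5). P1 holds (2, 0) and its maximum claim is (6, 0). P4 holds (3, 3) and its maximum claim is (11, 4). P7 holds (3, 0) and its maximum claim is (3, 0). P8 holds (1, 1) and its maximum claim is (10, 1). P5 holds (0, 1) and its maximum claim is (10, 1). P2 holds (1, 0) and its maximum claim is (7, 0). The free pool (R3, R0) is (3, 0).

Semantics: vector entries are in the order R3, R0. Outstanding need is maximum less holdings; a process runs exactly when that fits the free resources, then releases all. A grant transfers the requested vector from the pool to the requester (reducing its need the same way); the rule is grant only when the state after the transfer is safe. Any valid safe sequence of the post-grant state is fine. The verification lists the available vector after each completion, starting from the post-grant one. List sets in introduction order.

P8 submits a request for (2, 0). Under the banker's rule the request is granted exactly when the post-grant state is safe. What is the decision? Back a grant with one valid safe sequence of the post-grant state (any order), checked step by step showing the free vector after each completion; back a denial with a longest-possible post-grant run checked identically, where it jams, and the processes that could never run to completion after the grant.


GRANT: granting preserves safety; a valid post-grant sequence is P7, P1, P2, P8, P4, P5, P9.
Key observation: granting shrinks the pool to (1, 0), yet P7 still fits and the chain goes through.
Verifying the post-grant state step by step:
  pool = (1, 0)
  P7: need (0, 0) fits (1, 0); releases (3, 0), pool now (4, 0)
  P1: need (4, 0) fits (4, 0); releases (2, 0), pool now (6, 0)
  P2: need (6, 0) fits (6, 0); releases (1, 0), pool now (7, 0)
  P8: need (7, 0) fits (7, 0); releases (3, 1), pool now (10, 1)
  P4: need (8, 1) fits (10, 1); releases (3, 3), pool now (13, 4)
  P5: need (10, 0) fits (13, 4); releases (0, 1), pool now (13, 5)
  P9: need (12, 4) fits (13, 5); releases (0, 1), pool now (13, 6)


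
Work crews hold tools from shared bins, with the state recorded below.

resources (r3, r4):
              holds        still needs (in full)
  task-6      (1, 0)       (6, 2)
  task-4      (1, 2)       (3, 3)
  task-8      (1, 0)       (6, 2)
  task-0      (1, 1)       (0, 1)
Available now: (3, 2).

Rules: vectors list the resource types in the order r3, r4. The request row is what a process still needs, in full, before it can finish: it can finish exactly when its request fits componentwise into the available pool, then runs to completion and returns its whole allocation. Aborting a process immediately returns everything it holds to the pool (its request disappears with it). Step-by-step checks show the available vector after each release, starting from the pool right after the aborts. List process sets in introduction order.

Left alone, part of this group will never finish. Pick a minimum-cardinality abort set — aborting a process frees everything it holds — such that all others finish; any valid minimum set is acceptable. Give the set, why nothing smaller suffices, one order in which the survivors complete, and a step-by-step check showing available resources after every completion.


Abort task-6.
Key observation: task-8 could never have finished before the abort; with (1, 0) returned by task-6, it fits at step 3.
No smaller set exists: with zero aborts the deadlock remains.
The survivors complete as task-0, task-4, task-8. Walking it through (starting from the post-abort pool):
  pool = (4, 2)
  task-0: need (0, 1) fits (4, 2); releases (1, 1), pool now (5, 3)
  task-4: need (3, 3) fits (5, 3); releases (1, 2), pool now (6, 5)
  task-8: need (6, 2) fits (6, 5); releases (1, 0), pool now (7, 5)


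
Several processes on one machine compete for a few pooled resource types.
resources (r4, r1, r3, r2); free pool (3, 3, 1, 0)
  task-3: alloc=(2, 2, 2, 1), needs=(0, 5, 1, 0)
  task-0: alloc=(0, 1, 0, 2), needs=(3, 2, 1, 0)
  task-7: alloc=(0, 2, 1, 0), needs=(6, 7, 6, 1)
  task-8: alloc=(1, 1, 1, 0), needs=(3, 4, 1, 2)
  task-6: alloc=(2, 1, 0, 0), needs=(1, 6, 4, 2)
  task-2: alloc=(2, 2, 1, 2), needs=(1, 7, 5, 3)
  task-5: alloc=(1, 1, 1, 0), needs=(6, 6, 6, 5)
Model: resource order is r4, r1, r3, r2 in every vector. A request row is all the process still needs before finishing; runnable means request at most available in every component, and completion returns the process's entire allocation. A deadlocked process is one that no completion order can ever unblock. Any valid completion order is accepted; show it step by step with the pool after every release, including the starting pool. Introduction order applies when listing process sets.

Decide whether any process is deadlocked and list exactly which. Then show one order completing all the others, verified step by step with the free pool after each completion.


Deadlocked set: task-7, task-2 and task-5.
Key observation: r3 is the bottleneck — with task-0, task-8, task-3, task-6 done the pool holds (8, 8, 4, 3), short of every remaining need.
One completion order for the rest: task-0, task-8, task-3, task-6. Walking it through:
  pool = (3, 3, 1, 0)
  task-0: need (3, 2, 1, 0) fits (3, 3, 1, 0); releases (0, 1, 0, 2), pool now (3, 4, 1, 2)
  task-8: need (3, 4, 1, 2) fits (3, 4, 1, 2); releases (1, 1, 1, 0), pool now (4, 5, 2, 2)
  task-3: need (0, 5, 1, 0) fits (4, 5, 2, 2); releases (2, 2, 2, 1), pool now (6, 7, 4, 3)
  task-6: need (1, 6, 4, 2) fits (6, 7, 4, 3); releases (2, 1, 0, 0), pool now (8, 8, 4, 3)
The blocked processes can never fit:
  task-7 cannot run: need (6, 7, 6, 1) vs free (8, 8, 4, 3) (insufficient r3)
  task-2 cannot run: need (1, 7, 5, 3) vs free (8, 8, 4, 3) (insufficient r3)
  task-5 cannot run: need (6, 6, 6, 5) vs free (8, 8, 4, 3) (insufficient r3 and r2)


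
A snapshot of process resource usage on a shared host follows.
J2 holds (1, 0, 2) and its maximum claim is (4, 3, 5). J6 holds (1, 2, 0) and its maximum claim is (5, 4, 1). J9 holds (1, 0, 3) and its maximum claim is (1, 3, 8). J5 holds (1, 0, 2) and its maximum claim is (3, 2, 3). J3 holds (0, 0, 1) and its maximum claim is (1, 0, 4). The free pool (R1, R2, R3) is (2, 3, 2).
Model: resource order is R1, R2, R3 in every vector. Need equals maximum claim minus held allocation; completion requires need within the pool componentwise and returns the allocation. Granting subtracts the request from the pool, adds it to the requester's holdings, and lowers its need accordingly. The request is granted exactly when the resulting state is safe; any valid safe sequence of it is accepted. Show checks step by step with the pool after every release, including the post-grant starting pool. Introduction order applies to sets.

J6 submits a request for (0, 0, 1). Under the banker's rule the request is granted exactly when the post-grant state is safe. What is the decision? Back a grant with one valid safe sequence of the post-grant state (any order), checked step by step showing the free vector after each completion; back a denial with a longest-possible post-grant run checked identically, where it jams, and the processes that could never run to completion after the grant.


GRANT. The post-grant state is safe; one safe sequence: J5, J2, J9, J3, J6.
Key observation: even at the reduced pool (2, 3, 1), J5 fits immediately, so safety survives the grant.
Check on the post-grant state, step by step:
  pool = (2, 3, 1)
  J5 needs (2, 2, 1) <= (2, 3, 1) -> finishes; pool += (1, 0, 2) = (3, 3, 3)
  J2 needs (3, 3, 3) <= (3, 3, 3) -> finishes; pool += (1, 0, 2) = (4, 3, 5)
  J9 needs (0, 3, 5) <= (4, 3, 5) -> finishes; pool += (1, 0, 3) = (5, 3, 8)
  J3 needs (1, 0, 3) <= (5, 3, 8) -> finishes; pool += (0, 0, 1) = (5, 3, 9)
  J6 needs (4, 2, 0) <= (5, 3, 9) -> finishes; pool += (1, 2, 1) = (6, 5, 10)


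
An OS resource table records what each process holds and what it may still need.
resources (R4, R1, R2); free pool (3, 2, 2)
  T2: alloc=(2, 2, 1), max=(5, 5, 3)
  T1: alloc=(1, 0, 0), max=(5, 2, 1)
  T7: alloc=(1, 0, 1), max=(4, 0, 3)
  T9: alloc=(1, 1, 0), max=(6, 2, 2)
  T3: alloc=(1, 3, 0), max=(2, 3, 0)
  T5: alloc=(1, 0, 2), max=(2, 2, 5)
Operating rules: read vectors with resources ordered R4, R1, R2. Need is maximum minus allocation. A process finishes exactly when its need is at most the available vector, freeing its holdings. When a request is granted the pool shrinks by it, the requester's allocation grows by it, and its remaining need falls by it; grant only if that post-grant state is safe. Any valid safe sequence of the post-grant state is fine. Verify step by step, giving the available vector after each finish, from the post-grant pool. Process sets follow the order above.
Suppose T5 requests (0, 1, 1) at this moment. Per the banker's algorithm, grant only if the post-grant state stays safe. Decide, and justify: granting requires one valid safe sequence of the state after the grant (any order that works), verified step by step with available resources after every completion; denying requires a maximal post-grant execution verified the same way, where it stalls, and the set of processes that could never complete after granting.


DENY — the pretend-granted state is unsafe.
Key observation: the pool after T3, T1 is (5, 4, 1); every surviving request exceeds it in R2, so progress ends there.
After a pretend grant, a maximal execution: T3, T1 — then nothing else fits. Step-by-step check:
  pool = (3, 1, 1)
  T3: need (1, 0, 0) fits (3, 1, 1); releases (1, 3, 0), pool now (4, 4, 1)
  T1: need (4, 2, 1) fits (4, 4, 1); releases (1, 0, 0), pool now (5, 4, 1)
  blocked: T2 wants (3, 3, 2), pool (5, 4, 1) — not enough R2
  blocked: T7 wants (3, 0, 2), pool (5, 4, 1) — not enough R2
  blocked: T9 wants (5, 1, 2), pool (5, 4, 1) — not enough R2
  blocked: T5 wants (1, 1, 2), pool (5, 4, 1) — not enough R2
Had the request been granted, T2, T7, T9 and T5 could never finish.


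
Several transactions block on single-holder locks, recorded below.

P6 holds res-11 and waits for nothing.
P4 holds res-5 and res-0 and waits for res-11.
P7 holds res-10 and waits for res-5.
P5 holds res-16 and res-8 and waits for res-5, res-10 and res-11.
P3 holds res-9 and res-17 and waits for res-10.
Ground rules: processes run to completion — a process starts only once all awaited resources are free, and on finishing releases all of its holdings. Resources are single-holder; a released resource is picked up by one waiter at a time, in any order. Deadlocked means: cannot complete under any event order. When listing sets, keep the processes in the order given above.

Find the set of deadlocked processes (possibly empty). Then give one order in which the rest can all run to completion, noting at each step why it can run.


No process is deadlocked.
Key observation: there is no circular wait here — follow any chain and it reaches a process that is free to run now.
A valid finishing order for the others: P6, P4, P7, P5, P3.
Step-by-step check:
  run P6 (it waits on nothing); releases res-11
  run P4 (all its waits — res-11 — are resolved); releases res-5 and res-0
  run P7 (all its waits — res-5 — are resolved); releases res-10
  run P5 (all its waits — res-5, res-10 and res-11 — are resolved); releases res-16 and res-8
  run P3 (all its waits — res-10 — are resolved); releases res-9 and res-17
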